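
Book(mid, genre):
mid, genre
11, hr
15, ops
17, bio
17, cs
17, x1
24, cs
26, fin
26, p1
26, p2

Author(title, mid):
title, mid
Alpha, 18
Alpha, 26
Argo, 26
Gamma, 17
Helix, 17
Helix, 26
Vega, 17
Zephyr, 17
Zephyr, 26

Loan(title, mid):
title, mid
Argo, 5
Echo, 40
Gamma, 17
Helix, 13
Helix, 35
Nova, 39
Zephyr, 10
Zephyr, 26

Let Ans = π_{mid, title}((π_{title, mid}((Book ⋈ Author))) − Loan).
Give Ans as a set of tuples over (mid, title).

{(17, Helix), (17, Vega), (17, Zephyr), (26, Alpha), (26, Argo), (26, Helix)}

Natural join on mid: {(17, bio, Gamma), (17, bio, Helix), (17, bio, Vega), (17, bio, Zephyr), (17, cs, Gamma), (17, cs, Helix), (17, cs, Vega), (17, cs, Zephyr), (17, x1, Gamma), (17, x1, Helix), (17, x1, Vega), (17, x1, Zephyr), (26, fin, Alpha), (26, fin, Argo), (26, fin, Helix), (26, fin, Zephyr), (26, p1, Alpha), (26, p1, Argo), (26, p1, Helix), (26, p1, Zephyr), (26, p2, Alpha), (26, p2, Argo), (26, p2, Helix), (26, p2, Zephyr)}
π[title, mid]: project onto (title, mid) (16 duplicate(s) eliminated) → {(Alpha, 26), (Argo, 26), (Gamma, 17), (Helix, 17), (Helix, 26), (Vega, 17), (Zephyr, 17), (Zephyr, 26)}
Set difference of the two operands is {(Alpha, 26), (Argo, 26), (Helix, 17), (Helix, 26), (Vega, 17), (Zephyr, 17)}.
π[mid, title]: project onto (mid, title) → {(17, Helix), (17, Vega), (17, Zephyr), (26, Alpha), (26, Argo), (26, Helix)}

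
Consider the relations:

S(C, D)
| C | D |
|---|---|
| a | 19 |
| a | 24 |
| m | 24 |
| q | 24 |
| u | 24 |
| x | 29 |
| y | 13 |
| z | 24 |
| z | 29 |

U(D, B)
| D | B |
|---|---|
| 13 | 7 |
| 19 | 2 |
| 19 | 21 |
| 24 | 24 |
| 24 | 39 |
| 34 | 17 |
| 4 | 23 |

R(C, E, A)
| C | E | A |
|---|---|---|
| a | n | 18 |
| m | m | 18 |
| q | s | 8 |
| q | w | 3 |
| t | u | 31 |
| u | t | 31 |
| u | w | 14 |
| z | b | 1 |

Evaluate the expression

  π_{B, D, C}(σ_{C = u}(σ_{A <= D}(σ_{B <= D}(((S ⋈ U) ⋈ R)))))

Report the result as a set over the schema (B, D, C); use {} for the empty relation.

Natural join on D: {(a, 19, 2), (a, 19, 21), (a, 24, 24), (a, 24, 39), (m, 24, 24), (m, 24, 39), (q, 24, 24), (q, 24, 39), (u, 24, 24), (u, 24, 39), (y, 13, 7), (z, 24, 24), (z, 24, 39)}
Natural join on C: {(a, 19, 2, n, 18), (a, 19, 21, n, 18), (a, 24, 24, n, 18), (a, 24, 39, n, 18), (m, 24, 24, m, 18), (m, 24, 39, m, 18), (q, 24, 24, s, 8), (q, 24, 24, w, 3), (q, 24, 39, s, 8), (q, 24, 39, w, 3), (u, 24, 24, t, 31), (u, 24, 24, w, 14), (u, 24, 39, t, 31), (u, 24, 39, w, 14), (z, 24, 24, b, 1), (z, 24, 39, b, 1)}
Filtering on B <= D leaves {(a, 19, 2, n, 18), (a, 24, 24, n, 18), (m, 24, 24, m, 18), (q, 24, 24, s, 8), (q, 24, 24, w, 3), (u, 24, 24, t, 31), (u, 24, 24, w, 14), (z, 24, 24, b, 1)}.
Filtering on A <= D leaves {(a, 19, 2, n, 18), (a, 24, 24, n, 18), (m, 24, 24, m, 18), (q, 24, 24, s, 8), (q, 24, 24, w, 3), (u, 24, 24, w, 14), (z, 24, 24, b, 1)}.
Filtering on C = u leaves {(u, 24, 24, w, 14)}.
π_{B, D, C} gives {(24, 24, u)}.

{(24, 24, u)}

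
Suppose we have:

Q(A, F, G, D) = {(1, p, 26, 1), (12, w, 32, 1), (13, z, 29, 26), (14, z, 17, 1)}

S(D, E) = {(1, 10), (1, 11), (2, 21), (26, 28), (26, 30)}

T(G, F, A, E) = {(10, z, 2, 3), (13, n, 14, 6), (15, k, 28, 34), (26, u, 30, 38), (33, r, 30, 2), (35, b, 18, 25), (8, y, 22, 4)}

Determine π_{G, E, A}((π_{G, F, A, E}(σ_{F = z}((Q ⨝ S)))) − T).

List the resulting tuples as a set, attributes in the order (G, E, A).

Natural join on D: {(1, p, 26, 1, 10), (1, p, 26, 1, 11), (12, w, 32, 1, 10), (12, w, 32, 1, 11), (13, z, 29, 26, 28), (13, z, 29, 26, 30), (14, z, 17, 1, 10), (14, z, 17, 1, 11)}
σ[F = z]: keep tuples satisfying F = z → {(13, z, 29, 26, 28), (13, z, 29, 26, 30), (14, z, 17, 1, 10), (14, z, 17, 1, 11)}
π_{G, F, A, E} gives {(17, z, 14, 10), (17, z, 14, 11), (29, z, 13, 28), (29, z, 13, 30)}.
Difference: {(17, z, 14, 10), (17, z, 14, 11), (29, z, 13, 28), (29, z, 13, 30)} with {(10, z, 2, 3), (13, n, 14, 6), (15, k, 28, 34), (26, u, 30, 38), (33, r, 30, 2), (35, b, 18, 25), (8, y, 22, 4)} → {(17, z, 14, 10), (17, z, 14, 11), (29, z, 13, 28), (29, z, 13, 30)}
π_{G, E, A} gives {(17, 10, 14), (17, 11, 14), (29, 28, 13), (29, 30, 13)}.

{(17, 10, 14), (17, 11, 14), (29, 28, 13), (29, 30, 13)}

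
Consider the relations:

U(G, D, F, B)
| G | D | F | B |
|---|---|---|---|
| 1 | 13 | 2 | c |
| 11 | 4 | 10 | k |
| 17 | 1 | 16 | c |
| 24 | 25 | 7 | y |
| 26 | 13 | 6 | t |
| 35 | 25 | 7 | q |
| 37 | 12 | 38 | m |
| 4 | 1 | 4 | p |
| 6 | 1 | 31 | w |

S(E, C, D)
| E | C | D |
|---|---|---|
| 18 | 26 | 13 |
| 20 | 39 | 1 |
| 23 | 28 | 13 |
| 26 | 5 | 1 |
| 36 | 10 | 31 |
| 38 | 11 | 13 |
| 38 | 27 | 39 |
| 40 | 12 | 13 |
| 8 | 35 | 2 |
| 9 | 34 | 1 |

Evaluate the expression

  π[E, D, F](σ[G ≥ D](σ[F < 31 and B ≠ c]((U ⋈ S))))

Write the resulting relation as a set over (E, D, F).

{(18, 13, 6), (20, 1, 4), (23, 13, 6), (26, 1, 4), (38, 13, 6), (40, 13, 6), (9, 1, 4)}

Joining U and S on D yields {(1, 13, 2, c, 18, 26), (1, 13, 2, c, 23, 28), (1, 13, 2, c, 38, 11), (1, 13, 2, c, 40, 12), (17, 1, 16, c, 20, 39), (17, 1, 16, c, 26, 5), (17, 1, 16, c, 9, 34), (26, 13, 6, t, 18, 26), (26, 13, 6, t, 23, 28), (26, 13, 6, t, 38, 11), (26, 13, 6, t, 40, 12), (4, 1, 4, p, 20, 39), (4, 1, 4, p, 26, 5), (4, 1, 4, p, 9, 34), (6, 1, 31, w, 20, 39), (6, 1, 31, w, 26, 5), (6, 1, 31, w, 9, 34)}.
σ[F < 31 and B ≠ c]: keep tuples satisfying F < 31 and B ≠ c → {(26, 13, 6, t, 18, 26), (26, 13, 6, t, 23, 28), (26, 13, 6, t, 38, 11), (26, 13, 6, t, 40, 12), (4, 1, 4, p, 20, 39), (4, 1, 4, p, 26, 5), (4, 1, 4, p, 9, 34)}
σ[G ≥ D]: keep tuples satisfying G ≥ D → {(26, 13, 6, t, 18, 26), (26, 13, 6, t, 23, 28), (26, 13, 6, t, 38, 11), (26, 13, 6, t, 40, 12), (4, 1, 4, p, 20, 39), (4, 1, 4, p, 26, 5), (4, 1, 4, p, 9, 34)}
π_{E, D, F} gives {(18, 13, 6), (20, 1, 4), (23, 13, 6), (26, 1, 4), (38, 13, 6), (40, 13, 6), (9, 1, 4)}.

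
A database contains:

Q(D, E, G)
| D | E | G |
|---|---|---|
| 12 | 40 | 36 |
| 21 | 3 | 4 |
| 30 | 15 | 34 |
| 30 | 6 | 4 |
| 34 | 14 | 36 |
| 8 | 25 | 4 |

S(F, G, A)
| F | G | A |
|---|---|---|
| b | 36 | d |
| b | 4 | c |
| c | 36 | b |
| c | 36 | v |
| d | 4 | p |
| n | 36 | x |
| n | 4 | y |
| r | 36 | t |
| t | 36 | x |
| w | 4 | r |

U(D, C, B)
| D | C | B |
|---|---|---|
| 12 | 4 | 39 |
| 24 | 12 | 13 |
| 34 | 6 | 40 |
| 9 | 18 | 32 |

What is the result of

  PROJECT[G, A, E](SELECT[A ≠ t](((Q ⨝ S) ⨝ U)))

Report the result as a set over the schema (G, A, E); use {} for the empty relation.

Joining Q and S on G yields {(12, 40, 36, b, d), (12, 40, 36, c, b), (12, 40, 36, c, v), (12, 40, 36, n, x), (12, 40, 36, r, t), (12, 40, 36, t, x), (21, 3, 4, b, c), (21, 3, 4, d, p), (21, 3, 4, n, y), (21, 3, 4, w, r), (30, 6, 4, b, c), (30, 6, 4, d, p), (30, 6, 4, n, y), (30, 6, 4, w, r), (34, 14, 36, b, d), (34, 14, 36, c, b), (34, 14, 36, c, v), (34, 14, 36, n, x), (34, 14, 36, r, t), (34, 14, 36, t, x), (8, 25, 4, b, c), (8, 25, 4, d, p), (8, 25, 4, n, y), (8, 25, 4, w, r)}.
Joining (Q ⨝ S) and U on D yields {(12, 40, 36, b, d, 4, 39), (12, 40, 36, c, b, 4, 39), (12, 40, 36, c, v, 4, 39), (12, 40, 36, n, x, 4, 39), (12, 40, 36, r, t, 4, 39), (12, 40, 36, t, x, 4, 39), (34, 14, 36, b, d, 6, 40), (34, 14, 36, c, b, 6, 40), (34, 14, 36, c, v, 6, 40), (34, 14, 36, n, x, 6, 40), (34, 14, 36, r, t, 6, 40), (34, 14, 36, t, x, 6, 40)}.
Filtering on A ≠ t leaves {(12, 40, 36, b, d, 4, 39), (12, 40, 36, c, b, 4, 39), (12, 40, 36, c, v, 4, 39), (12, 40, 36, n, x, 4, 39), (12, 40, 36, t, x, 4, 39), (34, 14, 36, b, d, 6, 40), (34, 14, 36, c, b, 6, 40), (34, 14, 36, c, v, 6, 40), (34, 14, 36, n, x, 6, 40), (34, 14, 36, t, x, 6, 40)}.
π[G, A, E]: project onto (G, A, E) (2 duplicate(s) eliminated) → {(36, b, 14), (36, b, 40), (36, d, 14), (36, d, 40), (36, v, 14), (36, v, 40), (36, x, 14), (36, x, 40)}

{(36, b, 14), (36, b, 40), (36, d, 14), (36, d, 40), (36, v, 14), (36, v, 40), (36, x, 14), (36, x, 40)}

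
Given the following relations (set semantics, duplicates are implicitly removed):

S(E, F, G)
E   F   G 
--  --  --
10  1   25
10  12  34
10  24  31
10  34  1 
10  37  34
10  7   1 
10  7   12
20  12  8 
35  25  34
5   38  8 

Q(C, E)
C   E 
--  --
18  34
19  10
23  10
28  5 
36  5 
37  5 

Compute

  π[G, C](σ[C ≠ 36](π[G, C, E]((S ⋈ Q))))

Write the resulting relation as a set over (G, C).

{(1, 19), (1, 23), (12, 19), (12, 23), (25, 19), (25, 23), (31, 19), (31, 23), (34, 19), (34, 23), (8, 28), (8, 37)}

Natural join on E: {(10, 1, 25, 19), (10, 1, 25, 23), (10, 12, 34, 19), (10, 12, 34, 23), (10, 24, 31, 19), (10, 24, 31, 23), (10, 34, 1, 19), (10, 34, 1, 23), (10, 37, 34, 19), (10, 37, 34, 23), (10, 7, 1, 19), (10, 7, 1, 23), (10, 7, 12, 19), (10, 7, 12, 23), (5, 38, 8, 28), (5, 38, 8, 36), (5, 38, 8, 37)}
π[G, C, E]: project onto (G, C, E) (4 duplicate(s) eliminated) → {(1, 19, 10), (1, 23, 10), (12, 19, 10), (12, 23, 10), (25, 19, 10), (25, 23, 10), (31, 19, 10), (31, 23, 10), (34, 19, 10), (34, 23, 10), (8, 28, 5), (8, 36, 5), (8, 37, 5)}
Filtering on C ≠ 36 leaves {(1, 19, 10), (1, 23, 10), (12, 19, 10), (12, 23, 10), (25, 19, 10), (25, 23, 10), (31, 19, 10), (31, 23, 10), (34, 19, 10), (34, 23, 10), (8, 28, 5), (8, 37, 5)}.
π[G, C]: project onto (G, C) → {(1, 19), (1, 23), (12, 19), (12, 23), (25, 19), (25, 23), (31, 19), (31, 23), (34, 19), (34, 23), (8, 28), (8, 37)}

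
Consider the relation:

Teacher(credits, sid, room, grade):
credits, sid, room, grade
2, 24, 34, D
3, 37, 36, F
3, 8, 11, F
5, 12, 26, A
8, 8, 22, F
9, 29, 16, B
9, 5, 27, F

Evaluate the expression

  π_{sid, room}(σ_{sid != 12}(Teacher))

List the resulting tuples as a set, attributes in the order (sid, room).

{(24, 34), (29, 16), (37, 36), (5, 27), (8, 11), (8, 22)}

Apply σ_{sid != 12}; surviving tuples: {(2, 24, 34, D), (3, 37, 36, F), (3, 8, 11, F), (8, 8, 22, F), (9, 29, 16, B), (9, 5, 27, F)}
π[sid, room]: project onto (sid, room) → {(24, 34), (29, 16), (37, 36), (5, 27), (8, 11), (8, 22)}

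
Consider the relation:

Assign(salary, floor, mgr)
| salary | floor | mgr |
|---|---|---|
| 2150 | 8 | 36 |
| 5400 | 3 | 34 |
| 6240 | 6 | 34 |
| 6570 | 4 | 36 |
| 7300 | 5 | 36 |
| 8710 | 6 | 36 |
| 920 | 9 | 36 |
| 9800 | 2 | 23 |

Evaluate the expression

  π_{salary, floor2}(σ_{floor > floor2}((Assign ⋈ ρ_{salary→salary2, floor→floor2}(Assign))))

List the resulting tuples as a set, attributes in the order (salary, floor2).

{(2150, 4), (2150, 5), (2150, 6), (6240, 3), (7300, 4), (8710, 4), (8710, 5), (920, 4), (920, 5), (920, 6), (920, 8)}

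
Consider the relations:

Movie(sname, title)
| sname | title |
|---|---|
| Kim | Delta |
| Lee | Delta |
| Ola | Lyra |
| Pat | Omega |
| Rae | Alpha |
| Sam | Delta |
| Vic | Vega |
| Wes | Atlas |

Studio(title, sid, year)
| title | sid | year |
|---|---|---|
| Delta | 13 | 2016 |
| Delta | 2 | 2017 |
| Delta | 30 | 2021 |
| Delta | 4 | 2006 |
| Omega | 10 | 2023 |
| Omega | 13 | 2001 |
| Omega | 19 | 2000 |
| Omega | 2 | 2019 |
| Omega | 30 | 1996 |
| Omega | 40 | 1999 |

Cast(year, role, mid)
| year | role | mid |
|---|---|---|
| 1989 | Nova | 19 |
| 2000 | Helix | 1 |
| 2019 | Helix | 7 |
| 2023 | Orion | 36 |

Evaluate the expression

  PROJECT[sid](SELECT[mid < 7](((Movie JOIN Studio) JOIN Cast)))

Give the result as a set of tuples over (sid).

{19}

Natural join on title: {(Kim, Delta, 13, 2016), (Kim, Delta, 2, 2017), (Kim, Delta, 30, 2021), (Kim, Delta, 4, 2006), (Lee, Delta, 13, 2016), (Lee, Delta, 2, 2017), (Lee, Delta, 30, 2021), (Lee, Delta, 4, 2006), (Pat, Omega, 10, 2023), (Pat, Omega, 13, 2001), (Pat, Omega, 19, 2000), (Pat, Omega, 2, 2019), (Pat, Omega, 30, 1996), (Pat, Omega, 40, 1999), (Sam, Delta, 13, 2016), (Sam, Delta, 2, 2017), (Sam, Delta, 30, 2021), (Sam, Delta, 4, 2006)}
Natural join on year: {(Pat, Omega, 10, 2023, Orion, 36), (Pat, Omega, 19, 2000, Helix, 1), (Pat, Omega, 2, 2019, Helix, 7)}
σ[mid < 7]: keep tuples satisfying mid < 7 → {(Pat, Omega, 19, 2000, Helix, 1)}
π[sid]: project onto (sid) → {19}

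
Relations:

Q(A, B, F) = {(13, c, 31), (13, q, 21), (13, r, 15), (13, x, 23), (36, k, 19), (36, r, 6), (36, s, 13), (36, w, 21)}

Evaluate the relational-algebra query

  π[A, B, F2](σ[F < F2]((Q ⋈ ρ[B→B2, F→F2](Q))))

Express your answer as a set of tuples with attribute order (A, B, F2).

ρ[B→B2, F→F2]: schema becomes (A, B2, F2); tuples unchanged.
Natural join on A: {(13, c, 31, c, 31), (13, c, 31, q, 21), (13, c, 31, r, 15), (13, c, 31, x, 23), (13, q, 21, c, 31), (13, q, 21, q, 21), (13, q, 21, r, 15), (13, q, 21, x, 23), (13, r, 15, c, 31), (13, r, 15, q, 21), (13, r, 15, r, 15), (13, r, 15, x, 23), (13, x, 23, c, 31), (13, x, 23, q, 21), (13, x, 23, r, 15), (13, x, 23, x, 23), (36, k, 19, k, 19), (36, k, 19, r, 6), (36, k, 19, s, 13), (36, k, 19, w, 21), (36, r, 6, k, 19), (36, r, 6, r, 6), (36, r, 6, s, 13), (36, r, 6, w, 21), (36, s, 13, k, 19), (36, s, 13, r, 6), (36, s, 13, s, 13), (36, s, 13, w, 21), (36, w, 21, k, 19), (36, w, 21, r, 6), (36, w, 21, s, 13), (36, w, 21, w, 21)}
Filtering on F < F2 leaves {(13, q, 21, c, 31), (13, q, 21, x, 23), (13, r, 15, c, 31), (13, r, 15, q, 21), (13, r, 15, x, 23), (13, x, 23, c, 31), (36, k, 19, w, 21), (36, r, 6, k, 19), (36, r, 6, s, 13), (36, r, 6, w, 21), (36, s, 13, k, 19), (36, s, 13, w, 21)}.
Keep only column(s) A, B, F2: {(13, q, 23), (13, q, 31), (13, r, 21), (13, r, 23), (13, r, 31), (13, x, 31), (36, k, 21), (36, r, 13), (36, r, 19), (36, r, 21), (36, s, 19), (36, s, 21)}

{(13, q, 23), (13, q, 31), (13, r, 21), (13, r, 23), (13, r, 31), (13, x, 31), (36, k, 21), (36, r, 13), (36, r, 19), (36, r, 21), (36, s, 19), (36, s, 21)}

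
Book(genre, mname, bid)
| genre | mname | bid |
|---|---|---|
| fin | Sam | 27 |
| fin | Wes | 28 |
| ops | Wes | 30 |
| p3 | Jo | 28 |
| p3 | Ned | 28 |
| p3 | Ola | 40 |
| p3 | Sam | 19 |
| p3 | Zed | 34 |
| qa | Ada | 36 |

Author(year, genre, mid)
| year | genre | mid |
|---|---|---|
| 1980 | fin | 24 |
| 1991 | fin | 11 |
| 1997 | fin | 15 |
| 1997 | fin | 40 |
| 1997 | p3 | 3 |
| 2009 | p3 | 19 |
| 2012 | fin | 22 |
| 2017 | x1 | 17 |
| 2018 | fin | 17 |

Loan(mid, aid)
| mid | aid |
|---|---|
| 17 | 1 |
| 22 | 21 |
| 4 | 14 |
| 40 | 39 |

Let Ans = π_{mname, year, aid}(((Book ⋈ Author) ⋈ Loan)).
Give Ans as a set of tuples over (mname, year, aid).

Joining Book and Author on genre yields {(fin, Sam, 27, 1980, 24), (fin, Sam, 27, 1991, 11), (fin, Sam, 27, 1997, 15), (fin, Sam, 27, 1997, 40), (fin, Sam, 27, 2012, 22), (fin, Sam, 27, 2018, 17), (fin, Wes, 28, 1980, 24), (fin, Wes, 28, 1991, 11), (fin, Wes, 28, 1997, 15), (fin, Wes, 28, 1997, 40), (fin, Wes, 28, 2012, 22), (fin, Wes, 28, 2018, 17), (p3, Jo, 28, 1997, 3), (p3, Jo, 28, 2009, 19), (p3, Ned, 28, 1997, 3), (p3, Ned, 28, 2009, 19), (p3, Ola, 40, 1997, 3), (p3, Ola, 40, 2009, 19), (p3, Sam, 19, 1997, 3), (p3, Sam, 19, 2009, 19), (p3, Zed, 34, 1997, 3), (p3, Zed, 34, 2009, 19)}.
Joining (Book ⋈ Author) and Loan on mid yields {(fin, Sam, 27, 1997, 40, 39), (fin, Sam, 27, 2012, 22, 21), (fin, Sam, 27, 2018, 17, 1), (fin, Wes, 28, 1997, 40, 39), (fin, Wes, 28, 2012, 22, 21), (fin, Wes, 28, 2018, 17, 1)}.
Projecting to mname, year, aid: {(Sam, 1997, 39), (Sam, 2012, 21), (Sam, 2018, 1), (Wes, 1997, 39), (Wes, 2012, 21), (Wes, 2018, 1)}

{(Sam, 1997, 39), (Sam, 2012, 21), (Sam, 2018, 1), (Wes, 1997, 39), (Wes, 2012, 21), (Wes, 2018, 1)}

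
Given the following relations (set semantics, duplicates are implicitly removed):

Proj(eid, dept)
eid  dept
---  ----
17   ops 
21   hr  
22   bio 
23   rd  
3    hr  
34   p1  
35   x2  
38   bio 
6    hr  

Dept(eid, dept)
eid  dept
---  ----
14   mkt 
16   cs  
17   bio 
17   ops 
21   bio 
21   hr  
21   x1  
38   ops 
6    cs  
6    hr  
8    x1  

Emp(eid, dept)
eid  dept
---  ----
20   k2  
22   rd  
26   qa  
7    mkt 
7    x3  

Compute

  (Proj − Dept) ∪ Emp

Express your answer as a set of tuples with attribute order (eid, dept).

Set difference of the two operands is {(22, bio), (23, rd), (3, hr), (34, p1), (35, x2), (38, bio)}.
Set union of the two operands is {(20, k2), (22, bio), (22, rd), (23, rd), (26, qa), (3, hr), (34, p1), (35, x2), (38, bio), (7, mkt), (7, x3)}.

{(20, k2), (22, bio), (22, rd), (23, rd), (26, qa), (3, hr), (34, p1), (35, x2), (38, bio), (7, mkt), (7, x3)}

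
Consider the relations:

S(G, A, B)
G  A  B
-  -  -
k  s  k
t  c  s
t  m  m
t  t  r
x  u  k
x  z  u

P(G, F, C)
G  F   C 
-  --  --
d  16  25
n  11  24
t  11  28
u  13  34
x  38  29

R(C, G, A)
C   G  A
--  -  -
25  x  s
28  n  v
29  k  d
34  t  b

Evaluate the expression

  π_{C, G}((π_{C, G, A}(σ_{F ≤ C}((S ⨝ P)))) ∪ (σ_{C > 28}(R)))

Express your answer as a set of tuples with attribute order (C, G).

Natural join on G: {(t, c, s, 11, 28), (t, m, m, 11, 28), (t, t, r, 11, 28), (x, u, k, 38, 29), (x, z, u, 38, 29)}
Apply σ_{F ≤ C}; surviving tuples: {(t, c, s, 11, 28), (t, m, m, 11, 28), (t, t, r, 11, 28)}
Keep only column(s) C, G, A: {(28, t, c), (28, t, m), (28, t, t)}
Apply σ_{C > 28}; surviving tuples: {(29, k, d), (34, t, b)}
Union: {(28, t, c), (28, t, m), (28, t, t)} with {(29, k, d), (34, t, b)} → {(28, t, c), (28, t, m), (28, t, t), (29, k, d), (34, t, b)}
Keep only column(s) C, G (2 duplicate(s) eliminated): {(28, t), (29, k), (34, t)}

{(28, t), (29, k), (34, t)}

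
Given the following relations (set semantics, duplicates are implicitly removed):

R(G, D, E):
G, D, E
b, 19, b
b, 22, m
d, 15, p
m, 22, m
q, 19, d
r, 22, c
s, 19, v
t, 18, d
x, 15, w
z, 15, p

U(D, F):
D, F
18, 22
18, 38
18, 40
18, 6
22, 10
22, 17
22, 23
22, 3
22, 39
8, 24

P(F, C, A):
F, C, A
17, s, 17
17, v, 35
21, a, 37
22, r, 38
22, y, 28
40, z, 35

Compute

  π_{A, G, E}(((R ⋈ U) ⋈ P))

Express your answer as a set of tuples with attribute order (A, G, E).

{(17, b, m), (17, m, m), (17, r, c), (28, t, d), (35, b, m), (35, m, m), (35, r, c), (35, t, d), (38, t, d)}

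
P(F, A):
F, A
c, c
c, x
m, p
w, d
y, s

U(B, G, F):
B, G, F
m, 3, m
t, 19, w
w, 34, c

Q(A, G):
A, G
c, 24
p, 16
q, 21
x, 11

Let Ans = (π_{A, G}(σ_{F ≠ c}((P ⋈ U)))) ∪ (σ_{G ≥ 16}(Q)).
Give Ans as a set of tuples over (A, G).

{(c, 24), (d, 19), (p, 16), (p, 3), (q, 21)}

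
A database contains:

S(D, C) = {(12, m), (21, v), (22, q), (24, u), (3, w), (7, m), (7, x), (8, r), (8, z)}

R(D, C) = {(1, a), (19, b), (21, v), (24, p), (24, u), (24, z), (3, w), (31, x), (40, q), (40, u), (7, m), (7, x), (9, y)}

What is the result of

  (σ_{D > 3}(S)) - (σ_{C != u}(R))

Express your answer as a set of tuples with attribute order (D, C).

{(12, m), (22, q), (24, u), (8, r), (8, z)}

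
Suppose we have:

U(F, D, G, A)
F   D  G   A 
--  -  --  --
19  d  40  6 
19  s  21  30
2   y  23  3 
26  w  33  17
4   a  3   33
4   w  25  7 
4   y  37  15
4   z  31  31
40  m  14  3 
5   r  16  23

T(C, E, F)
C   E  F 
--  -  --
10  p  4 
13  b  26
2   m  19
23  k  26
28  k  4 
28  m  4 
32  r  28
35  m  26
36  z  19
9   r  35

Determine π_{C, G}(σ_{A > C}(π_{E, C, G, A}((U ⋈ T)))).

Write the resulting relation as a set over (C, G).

Natural join on F: {(19, d, 40, 6, 2, m), (19, d, 40, 6, 36, z), (19, s, 21, 30, 2, m), (19, s, 21, 30, 36, z), (26, w, 33, 17, 13, b), (26, w, 33, 17, 23, k), (26, w, 33, 17, 35, m), (4, a, 3, 33, 10, p), (4, a, 3, 33, 28, k), (4, a, 3, 33, 28, m), (4, w, 25, 7, 10, p), (4, w, 25, 7, 28, k), (4, w, 25, 7, 28, m), (4, y, 37, 15, 10, p), (4, y, 37, 15, 28, k), (4, y, 37, 15, 28, m), (4, z, 31, 31, 10, p), (4, z, 31, 31, 28, k), (4, z, 31, 31, 28, m)}
Projecting to E, C, G, A: {(b, 13, 33, 17), (k, 23, 33, 17), (k, 28, 25, 7), (k, 28, 3, 33), (k, 28, 31, 31), (k, 28, 37, 15), (m, 2, 21, 30), (m, 2, 40, 6), (m, 28, 25, 7), (m, 28, 3, 33), (m, 28, 31, 31), (m, 28, 37, 15), (m, 35, 33, 17), (p, 10, 25, 7), (p, 10, 3, 33), (p, 10, 31, 31), (p, 10, 37, 15), (z, 36, 21, 30), (z, 36, 40, 6)}
Filtering on A > C leaves {(b, 13, 33, 17), (k, 28, 3, 33), (k, 28, 31, 31), (m, 2, 21, 30), (m, 2, 40, 6), (m, 28, 3, 33), (m, 28, 31, 31), (p, 10, 3, 33), (p, 10, 31, 31), (p, 10, 37, 15)}.
Projecting to C, G (2 duplicate(s) eliminated): {(10, 3), (10, 31), (10, 37), (13, 33), (2, 21), (2, 40), (28, 3), (28, 31)}

{(10, 3), (10, 31), (10, 37), (13, 33), (2, 21), (2, 40), (28, 3), (28, 31)}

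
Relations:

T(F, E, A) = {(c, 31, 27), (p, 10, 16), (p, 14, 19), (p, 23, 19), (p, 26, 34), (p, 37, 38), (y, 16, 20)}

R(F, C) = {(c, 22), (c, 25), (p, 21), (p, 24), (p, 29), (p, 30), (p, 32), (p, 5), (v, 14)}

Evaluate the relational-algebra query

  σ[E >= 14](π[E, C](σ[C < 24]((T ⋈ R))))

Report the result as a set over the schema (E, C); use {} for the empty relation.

{(14, 21), (14, 5), (23, 21), (23, 5), (26, 21), (26, 5), (31, 22), (37, 21), (37, 5)}

T ⋈ R (natural join on F): {(c, 31, 27, 22), (c, 31, 27, 25), (p, 10, 16, 21), (p, 10, 16, 24), (p, 10, 16, 29), (p, 10, 16, 30), (p, 10, 16, 32), (p, 10, 16, 5), (p, 14, 19, 21), (p, 14, 19, 24), (p, 14, 19, 29), (p, 14, 19, 30), (p, 14, 19, 32), (p, 14, 19, 5), (p, 23, 19, 21), (p, 23, 19, 24), (p, 23, 19, 29), (p, 23, 19, 30), (p, 23, 19, 32), (p, 23, 19, 5), (p, 26, 34, 21), (p, 26, 34, 24), (p, 26, 34, 29), (p, 26, 34, 30), (p, 26, 34, 32), (p, 26, 34, 5), (p, 37, 38, 21), (p, 37, 38, 24), (p, 37, 38, 29), (p, 37, 38, 30), (p, 37, 38, 32), (p, 37, 38, 5)}
Apply σ_{C < 24}; surviving tuples: {(c, 31, 27, 22), (p, 10, 16, 21), (p, 10, 16, 5), (p, 14, 19, 21), (p, 14, 19, 5), (p, 23, 19, 21), (p, 23, 19, 5), (p, 26, 34, 21), (p, 26, 34, 5), (p, 37, 38, 21), (p, 37, 38, 5)}
Projecting to E, C: {(10, 21), (10, 5), (14, 21), (14, 5), (23, 21), (23, 5), (26, 21), (26, 5), (31, 22), (37, 21), (37, 5)}
Apply σ_{E >= 14}; surviving tuples: {(14, 21), (14, 5), (23, 21), (23, 5), (26, 21), (26, 5), (31, 22), (37, 21), (37, 5)}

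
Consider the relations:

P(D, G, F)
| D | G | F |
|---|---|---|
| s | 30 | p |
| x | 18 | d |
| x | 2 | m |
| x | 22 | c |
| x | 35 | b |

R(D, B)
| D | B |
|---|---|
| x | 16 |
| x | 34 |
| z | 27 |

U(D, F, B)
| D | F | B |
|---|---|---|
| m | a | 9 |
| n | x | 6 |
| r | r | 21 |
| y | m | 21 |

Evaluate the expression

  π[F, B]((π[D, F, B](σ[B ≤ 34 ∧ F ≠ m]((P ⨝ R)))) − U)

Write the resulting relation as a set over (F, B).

{(b, 16), (b, 34), (c, 16), (c, 34), (d, 16), (d, 34)}

P ⋈ R (natural join on D): {(x, 18, d, 16), (x, 18, d, 34), (x, 2, m, 16), (x, 2, m, 34), (x, 22, c, 16), (x, 22, c, 34), (x, 35, b, 16), (x, 35, b, 34)}
Filtering on B ≤ 34 ∧ F ≠ m leaves {(x, 18, d, 16), (x, 18, d, 34), (x, 22, c, 16), (x, 22, c, 34), (x, 35, b, 16), (x, 35, b, 34)}.
Projecting to D, F, B: {(x, b, 16), (x, b, 34), (x, c, 16), (x, c, 34), (x, d, 16), (x, d, 34)}
Set difference of the two operands is {(x, b, 16), (x, b, 34), (x, c, 16), (x, c, 34), (x, d, 16), (x, d, 34)}.
Projecting to F, B: {(b, 16), (b, 34), (c, 16), (c, 34), (d, 16), (d, 34)}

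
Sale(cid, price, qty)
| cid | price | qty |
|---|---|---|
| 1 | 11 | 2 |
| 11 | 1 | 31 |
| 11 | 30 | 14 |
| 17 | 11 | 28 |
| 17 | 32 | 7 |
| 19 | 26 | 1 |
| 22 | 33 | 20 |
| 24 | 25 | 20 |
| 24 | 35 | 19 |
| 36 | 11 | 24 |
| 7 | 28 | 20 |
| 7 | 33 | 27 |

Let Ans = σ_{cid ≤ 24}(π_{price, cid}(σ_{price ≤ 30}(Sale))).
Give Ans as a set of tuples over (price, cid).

σ[price ≤ 30]: keep tuples satisfying price ≤ 30 → {(1, 11, 2), (11, 1, 31), (11, 30, 14), (17, 11, 28), (19, 26, 1), (24, 25, 20), (36, 11, 24), (7, 28, 20)}
π[price, cid]: project onto (price, cid) → {(1, 11), (11, 1), (11, 17), (11, 36), (25, 24), (26, 19), (28, 7), (30, 11)}
σ[cid ≤ 24]: keep tuples satisfying cid ≤ 24 → {(1, 11), (11, 1), (11, 17), (25, 24), (26, 19), (28, 7), (30, 11)}

{(1, 11), (11, 1), (11, 17), (25, 24), (26, 19), (28, 7), (30, 11)}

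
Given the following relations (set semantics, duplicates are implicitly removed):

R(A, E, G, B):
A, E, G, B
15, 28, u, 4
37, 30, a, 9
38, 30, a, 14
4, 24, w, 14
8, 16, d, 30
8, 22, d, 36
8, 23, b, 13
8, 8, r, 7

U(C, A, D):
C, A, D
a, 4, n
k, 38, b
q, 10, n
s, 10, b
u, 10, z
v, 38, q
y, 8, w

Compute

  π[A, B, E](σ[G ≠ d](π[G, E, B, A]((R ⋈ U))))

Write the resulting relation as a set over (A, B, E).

Natural join on A: {(38, 30, a, 14, k, b), (38, 30, a, 14, v, q), (4, 24, w, 14, a, n), (8, 16, d, 30, y, w), (8, 22, d, 36, y, w), (8, 23, b, 13, y, w), (8, 8, r, 7, y, w)}
Keep only column(s) G, E, B, A (1 duplicate(s) eliminated): {(a, 30, 14, 38), (b, 23, 13, 8), (d, 16, 30, 8), (d, 22, 36, 8), (r, 8, 7, 8), (w, 24, 14, 4)}
σ[G ≠ d]: keep tuples satisfying G ≠ d → {(a, 30, 14, 38), (b, 23, 13, 8), (r, 8, 7, 8), (w, 24, 14, 4)}
Keep only column(s) A, B, E: {(38, 14, 30), (4, 14, 24), (8, 13, 23), (8, 7, 8)}

{(38, 14, 30), (4, 14, 24), (8, 13, 23), (8, 7, 8)}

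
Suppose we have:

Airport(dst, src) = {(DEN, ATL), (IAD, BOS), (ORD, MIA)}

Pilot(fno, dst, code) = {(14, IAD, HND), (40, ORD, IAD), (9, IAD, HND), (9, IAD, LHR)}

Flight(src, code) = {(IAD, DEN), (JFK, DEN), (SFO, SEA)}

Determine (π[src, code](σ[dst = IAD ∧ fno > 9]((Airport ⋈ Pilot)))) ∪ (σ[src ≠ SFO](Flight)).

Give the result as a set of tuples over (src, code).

{(BOS, HND), (IAD, DEN), (JFK, DEN)}

Airport ⋈ Pilot (natural join on dst): {(IAD, BOS, 14, HND), (IAD, BOS, 9, HND), (IAD, BOS, 9, LHR), (ORD, MIA, 40, IAD)}
Selection dst = IAD ∧ fno > 9: {(IAD, BOS, 14, HND)}
π_{src, code} gives {(BOS, HND)}.
Selection src ≠ SFO: {(IAD, DEN), (JFK, DEN)}
Union: {(BOS, HND)} with {(IAD, DEN), (JFK, DEN)} → {(BOS, HND), (IAD, DEN), (JFK, DEN)}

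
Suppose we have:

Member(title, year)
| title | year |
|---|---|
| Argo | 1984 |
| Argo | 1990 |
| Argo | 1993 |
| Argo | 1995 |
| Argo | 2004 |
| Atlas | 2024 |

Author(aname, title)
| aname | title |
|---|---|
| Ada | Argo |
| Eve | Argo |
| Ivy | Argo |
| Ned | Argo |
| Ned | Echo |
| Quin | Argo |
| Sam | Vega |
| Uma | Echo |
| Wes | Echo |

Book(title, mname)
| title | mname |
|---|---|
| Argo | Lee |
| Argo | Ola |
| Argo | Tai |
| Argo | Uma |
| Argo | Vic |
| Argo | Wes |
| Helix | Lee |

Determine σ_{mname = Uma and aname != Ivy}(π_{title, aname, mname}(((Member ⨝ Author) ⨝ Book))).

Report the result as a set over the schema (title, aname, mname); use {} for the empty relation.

{(Argo, Ada, Uma), (Argo, Eve, Uma), (Argo, Ned, Uma), (Argo, Quin, Uma)}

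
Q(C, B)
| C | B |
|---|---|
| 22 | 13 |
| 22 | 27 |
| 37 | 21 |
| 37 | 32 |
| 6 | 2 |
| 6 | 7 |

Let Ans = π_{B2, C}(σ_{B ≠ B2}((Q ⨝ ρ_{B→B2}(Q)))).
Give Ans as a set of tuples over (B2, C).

ρ[B→B2]: schema becomes (C, B2); tuples unchanged.
Joining Q and ρ_{B→B2}(Q) on C yields {(22, 13, 13), (22, 13, 27), (22, 27, 13), (22, 27, 27), (37, 21, 21), (37, 21, 32), (37, 32, 21), (37, 32, 32), (6, 2, 2), (6, 2, 7), (6, 7, 2), (6, 7, 7)}.
Selection B ≠ B2: {(22, 13, 27), (22, 27, 13), (37, 21, 32), (37, 32, 21), (6, 2, 7), (6, 7, 2)}
π[B2, C]: project onto (B2, C) → {(13, 22), (2, 6), (21, 37), (27, 22), (32, 37), (7, 6)}

{(13, 22), (2, 6), (21, 37), (27, 22), (32, 37), (7, 6)}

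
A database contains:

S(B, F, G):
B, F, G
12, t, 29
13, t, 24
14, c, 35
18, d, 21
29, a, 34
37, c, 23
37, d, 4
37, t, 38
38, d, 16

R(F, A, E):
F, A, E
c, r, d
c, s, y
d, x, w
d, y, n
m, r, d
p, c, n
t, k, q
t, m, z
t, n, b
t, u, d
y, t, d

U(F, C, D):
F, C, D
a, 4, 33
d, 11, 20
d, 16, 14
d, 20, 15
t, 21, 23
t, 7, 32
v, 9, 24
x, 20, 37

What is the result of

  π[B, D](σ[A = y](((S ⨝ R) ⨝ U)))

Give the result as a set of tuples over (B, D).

Joining S and R on F yields {(12, t, 29, k, q), (12, t, 29, m, z), (12, t, 29, n, b), (12, t, 29, u, d), (13, t, 24, k, q), (13, t, 24, m, z), (13, t, 24, n, b), (13, t, 24, u, d), (14, c, 35, r, d), (14, c, 35, s, y), (18, d, 21, x, w), (18, d, 21, y, n), (37, c, 23, r, d), (37, c, 23, s, y), (37, d, 4, x, w), (37, d, 4, y, n), (37, t, 38, k, q), (37, t, 38, m, z), (37, t, 38, n, b), (37, t, 38, u, d), (38, d, 16, x, w), (38, d, 16, y, n)}.
Joining (S ⨝ R) and U on F yields {(12, t, 29, k, q, 21, 23), (12, t, 29, k, q, 7, 32), (12, t, 29, m, z, 21, 23), (12, t, 29, m, z, 7, 32), (12, t, 29, n, b, 21, 23), (12, t, 29, n, b, 7, 32), (12, t, 29, u, d, 21, 23), (12, t, 29, u, d, 7, 32), (13, t, 24, k, q, 21, 23), (13, t, 24, k, q, 7, 32), (13, t, 24, m, z, 21, 23), (13, t, 24, m, z, 7, 32), (13, t, 24, n, b, 21, 23), (13, t, 24, n, b, 7, 32), (13, t, 24, u, d, 21, 23), (13, t, 24, u, d, 7, 32), (18, d, 21, x, w, 11, 20), (18, d, 21, x, w, 16, 14), (18, d, 21, x, w, 20, 15), (18, d, 21, y, n, 11, 20), (18, d, 21, y, n, 16, 14), (18, d, 21, y, n, 20, 15), (37, d, 4, x, w, 11, 20), (37, d, 4, x, w, 16, 14), (37, d, 4, x, w, 20, 15), (37, d, 4, y, n, 11, 20), (37, d, 4, y, n, 16, 14), (37, d, 4, y, n, 20, 15), (37, t, 38, k, q, 21, 23), (37, t, 38, k, q, 7, 32), (37, t, 38, m, z, 21, 23), (37, t, 38, m, z, 7, 32), (37, t, 38, n, b, 21, 23), (37, t, 38, n, b, 7, 32), (37, t, 38, u, d, 21, 23), (37, t, 38, u, d, 7, 32), (38, d, 16, x, w, 11, 20), (38, d, 16, x, w, 16, 14), (38, d, 16, x, w, 20, 15), (38, d, 16, y, n, 11, 20), (38, d, 16, y, n, 16, 14), (38, d, 16, y, n, 20, 15)}.
Apply σ_{A = y}; surviving tuples: {(18, d, 21, y, n, 11, 20), (18, d, 21, y, n, 16, 14), (18, d, 21, y, n, 20, 15), (37, d, 4, y, n, 11, 20), (37, d, 4, y, n, 16, 14), (37, d, 4, y, n, 20, 15), (38, d, 16, y, n, 11, 20), (38, d, 16, y, n, 16, 14), (38, d, 16, y, n, 20, 15)}
π[B, D]: project onto (B, D) → {(18, 14), (18, 15), (18, 20), (37, 14), (37, 15), (37, 20), (38, 14), (38, 15), (38, 20)}

{(18, 14), (18, 15), (18, 20), (37, 14), (37, 15), (37, 20), (38, 14), (38, 15), (38, 20)}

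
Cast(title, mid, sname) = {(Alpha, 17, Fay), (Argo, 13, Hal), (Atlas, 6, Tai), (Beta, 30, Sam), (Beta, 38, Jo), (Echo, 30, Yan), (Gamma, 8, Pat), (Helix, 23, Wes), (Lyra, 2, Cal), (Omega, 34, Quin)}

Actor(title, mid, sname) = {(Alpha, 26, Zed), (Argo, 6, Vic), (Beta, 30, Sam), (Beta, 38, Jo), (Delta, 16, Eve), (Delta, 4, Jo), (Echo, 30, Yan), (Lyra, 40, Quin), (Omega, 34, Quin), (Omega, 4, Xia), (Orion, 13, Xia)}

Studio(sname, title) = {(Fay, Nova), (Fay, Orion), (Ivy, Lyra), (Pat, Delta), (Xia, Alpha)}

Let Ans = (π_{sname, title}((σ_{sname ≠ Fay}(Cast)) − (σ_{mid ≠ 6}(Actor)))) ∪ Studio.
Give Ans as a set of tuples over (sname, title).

Apply σ_{sname ≠ Fay}; surviving tuples: {(Argo, 13, Hal), (Atlas, 6, Tai), (Beta, 30, Sam), (Beta, 38, Jo), (Echo, 30, Yan), (Gamma, 8, Pat), (Helix, 23, Wes), (Lyra, 2, Cal), (Omega, 34, Quin)}
Apply σ_{mid ≠ 6}; surviving tuples: {(Alpha, 26, Zed), (Beta, 30, Sam), (Beta, 38, Jo), (Delta, 16, Eve), (Delta, 4, Jo), (Echo, 30, Yan), (Lyra, 40, Quin), (Omega, 34, Quin), (Omega, 4, Xia), (Orion, 13, Xia)}
Set difference of the two operands is {(Argo, 13, Hal), (Atlas, 6, Tai), (Gamma, 8, Pat), (Helix, 23, Wes), (Lyra, 2, Cal)}.
π[sname, title]: project onto (sname, title) → {(Cal, Lyra), (Hal, Argo), (Pat, Gamma), (Tai, Atlas), (Wes, Helix)}
Set union of the two operands is {(Cal, Lyra), (Fay, Nova), (Fay, Orion), (Hal, Argo), (Ivy, Lyra), (Pat, Delta), (Pat, Gamma), (Tai, Atlas), (Wes, Helix), (Xia, Alpha)}.

{(Cal, Lyra), (Fay, Nova), (Fay, Orion), (Hal, Argo), (Ivy, Lyra), (Pat, Delta), (Pat, Gamma), (Tai, Atlas), (Wes, Helix), (Xia, Alpha)}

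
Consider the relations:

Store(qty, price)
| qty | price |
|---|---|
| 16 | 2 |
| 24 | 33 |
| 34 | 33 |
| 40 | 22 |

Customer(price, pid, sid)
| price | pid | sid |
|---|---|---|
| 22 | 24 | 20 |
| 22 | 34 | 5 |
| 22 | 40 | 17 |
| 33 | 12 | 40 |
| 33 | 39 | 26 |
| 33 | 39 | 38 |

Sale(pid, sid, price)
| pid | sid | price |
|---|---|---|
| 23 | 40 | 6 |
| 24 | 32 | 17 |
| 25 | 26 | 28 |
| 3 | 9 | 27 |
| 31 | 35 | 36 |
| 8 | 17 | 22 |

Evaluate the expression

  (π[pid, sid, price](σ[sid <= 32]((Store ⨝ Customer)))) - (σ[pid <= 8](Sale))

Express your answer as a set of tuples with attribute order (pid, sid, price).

Store ⋈ Customer (natural join on price): {(24, 33, 12, 40), (24, 33, 39, 26), (24, 33, 39, 38), (34, 33, 12, 40), (34, 33, 39, 26), (34, 33, 39, 38), (40, 22, 24, 20), (40, 22, 34, 5), (40, 22, 40, 17)}
Apply σ_{sid <= 32}; surviving tuples: {(24, 33, 39, 26), (34, 33, 39, 26), (40, 22, 24, 20), (40, 22, 34, 5), (40, 22, 40, 17)}
π[pid, sid, price]: project onto (pid, sid, price) (1 duplicate(s) eliminated) → {(24, 20, 22), (34, 5, 22), (39, 26, 33), (40, 17, 22)}
Apply σ_{pid <= 8}; surviving tuples: {(3, 9, 27), (8, 17, 22)}
Difference: {(24, 20, 22), (34, 5, 22), (39, 26, 33), (40, 17, 22)} with {(3, 9, 27), (8, 17, 22)} → {(24, 20, 22), (34, 5, 22), (39, 26, 33), (40, 17, 22)}

{(24, 20, 22), (34, 5, 22), (39, 26, 33), (40, 17, 22)}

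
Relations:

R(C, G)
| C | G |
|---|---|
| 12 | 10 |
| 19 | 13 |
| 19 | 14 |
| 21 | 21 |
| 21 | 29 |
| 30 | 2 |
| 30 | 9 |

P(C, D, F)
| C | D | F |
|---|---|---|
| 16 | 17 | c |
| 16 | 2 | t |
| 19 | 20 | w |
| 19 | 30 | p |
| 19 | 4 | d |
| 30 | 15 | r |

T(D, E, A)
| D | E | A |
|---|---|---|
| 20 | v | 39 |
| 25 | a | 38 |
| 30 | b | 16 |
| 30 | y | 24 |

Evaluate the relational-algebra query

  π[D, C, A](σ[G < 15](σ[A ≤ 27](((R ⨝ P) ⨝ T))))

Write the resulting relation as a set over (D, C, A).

{(30, 19, 16), (30, 19, 24)}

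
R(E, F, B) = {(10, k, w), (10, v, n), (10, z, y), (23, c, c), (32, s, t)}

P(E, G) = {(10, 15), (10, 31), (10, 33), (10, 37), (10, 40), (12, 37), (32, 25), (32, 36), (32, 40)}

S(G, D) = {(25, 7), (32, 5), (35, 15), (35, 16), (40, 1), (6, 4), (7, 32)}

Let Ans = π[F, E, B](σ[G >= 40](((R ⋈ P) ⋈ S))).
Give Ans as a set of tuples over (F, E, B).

{(k, 10, w), (s, 32, t), (v, 10, n), (z, 10, y)}

Joining R and P on E yields {(10, k, w, 15), (10, k, w, 31), (10, k, w, 33), (10, k, w, 37), (10, k, w, 40), (10, v, n, 15), (10, v, n, 31), (10, v, n, 33), (10, v, n, 37), (10, v, n, 40), (10, z, y, 15), (10, z, y, 31), (10, z, y, 33), (10, z, y, 37), (10, z, y, 40), (32, s, t, 25), (32, s, t, 36), (32, s, t, 40)}.
Joining (R ⋈ P) and S on G yields {(10, k, w, 40, 1), (10, v, n, 40, 1), (10, z, y, 40, 1), (32, s, t, 25, 7), (32, s, t, 40, 1)}.
Apply σ_{G >= 40}; surviving tuples: {(10, k, w, 40, 1), (10, v, n, 40, 1), (10, z, y, 40, 1), (32, s, t, 40, 1)}
π[F, E, B]: project onto (F, E, B) → {(k, 10, w), (s, 32, t), (v, 10, n), (z, 10, y)}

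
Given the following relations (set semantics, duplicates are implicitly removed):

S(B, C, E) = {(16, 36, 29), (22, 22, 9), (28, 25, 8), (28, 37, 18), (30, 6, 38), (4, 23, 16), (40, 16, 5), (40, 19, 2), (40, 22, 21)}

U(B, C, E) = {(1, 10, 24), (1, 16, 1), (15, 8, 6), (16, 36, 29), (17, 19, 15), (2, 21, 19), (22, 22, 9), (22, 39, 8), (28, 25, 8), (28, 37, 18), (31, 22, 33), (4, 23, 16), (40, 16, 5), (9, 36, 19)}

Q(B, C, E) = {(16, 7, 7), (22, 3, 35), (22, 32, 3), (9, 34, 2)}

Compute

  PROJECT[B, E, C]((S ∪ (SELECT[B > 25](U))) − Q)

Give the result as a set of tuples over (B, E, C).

{(16, 29, 36), (22, 9, 22), (28, 18, 37), (28, 8, 25), (30, 38, 6), (31, 33, 22), (4, 16, 23), (40, 2, 19), (40, 21, 22), (40, 5, 16)}

Filtering on B > 25 leaves {(28, 25, 8), (28, 37, 18), (31, 22, 33), (40, 16, 5)}.
Union: {(16, 36, 29), (22, 22, 9), (28, 25, 8), (28, 37, 18), (30, 6, 38), (4, 23, 16), (40, 16, 5), (40, 19, 2), (40, 22, 21)} with {(28, 25, 8), (28, 37, 18), (31, 22, 33), (40, 16, 5)} → {(16, 36, 29), (22, 22, 9), (28, 25, 8), (28, 37, 18), (30, 6, 38), (31, 22, 33), (4, 23, 16), (40, 16, 5), (40, 19, 2), (40, 22, 21)}
Difference: {(16, 36, 29), (22, 22, 9), (28, 25, 8), (28, 37, 18), (30, 6, 38), (31, 22, 33), (4, 23, 16), (40, 16, 5), (40, 19, 2), (40, 22, 21)} with {(16, 7, 7), (22, 3, 35), (22, 32, 3), (9, 34, 2)} → {(16, 36, 29), (22, 22, 9), (28, 25, 8), (28, 37, 18), (30, 6, 38), (31, 22, 33), (4, 23, 16), (40, 16, 5), (40, 19, 2), (40, 22, 21)}
π[B, E, C]: project onto (B, E, C) → {(16, 29, 36), (22, 9, 22), (28, 18, 37), (28, 8, 25), (30, 38, 6), (31, 33, 22), (4, 16, 23), (40, 2, 19), (40, 21, 22), (40, 5, 16)}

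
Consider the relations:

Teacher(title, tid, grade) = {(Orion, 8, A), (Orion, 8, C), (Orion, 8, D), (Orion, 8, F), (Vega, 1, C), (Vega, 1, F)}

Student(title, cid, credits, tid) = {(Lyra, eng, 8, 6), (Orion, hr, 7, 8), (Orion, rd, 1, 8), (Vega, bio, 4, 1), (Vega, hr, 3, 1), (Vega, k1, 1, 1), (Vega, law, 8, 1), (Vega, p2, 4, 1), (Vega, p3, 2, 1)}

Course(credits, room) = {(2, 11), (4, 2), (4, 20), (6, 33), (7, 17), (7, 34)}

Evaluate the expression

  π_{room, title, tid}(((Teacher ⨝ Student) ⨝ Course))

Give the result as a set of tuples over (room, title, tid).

{(11, Vega, 1), (17, Orion, 8), (2, Vega, 1), (20, Vega, 1), (34, Orion, 8)}

Teacher ⋈ Student (natural join on title, tid): {(Orion, 8, A, hr, 7), (Orion, 8, A, rd, 1), (Orion, 8, C, hr, 7), (Orion, 8, C, rd, 1), (Orion, 8, D, hr, 7), (Orion, 8, D, rd, 1), (Orion, 8, F, hr, 7), (Orion, 8, F, rd, 1), (Vega, 1, C, bio, 4), (Vega, 1, C, hr, 3), (Vega, 1, C, k1, 1), (Vega, 1, C, law, 8), (Vega, 1, C, p2, 4), (Vega, 1, C, p3, 2), (Vega, 1, F, bio, 4), (Vega, 1, F, hr, 3), (Vega, 1, F, k1, 1), (Vega, 1, F, law, 8), (Vega, 1, F, p2, 4), (Vega, 1, F, p3, 2)}
(Teacher ⨝ Student) ⋈ Course (natural join on credits): {(Orion, 8, A, hr, 7, 17), (Orion, 8, A, hr, 7, 34), (Orion, 8, C, hr, 7, 17), (Orion, 8, C, hr, 7, 34), (Orion, 8, D, hr, 7, 17), (Orion, 8, D, hr, 7, 34), (Orion, 8, F, hr, 7, 17), (Orion, 8, F, hr, 7, 34), (Vega, 1, C, bio, 4, 2), (Vega, 1, C, bio, 4, 20), (Vega, 1, C, p2, 4, 2), (Vega, 1, C, p2, 4, 20), (Vega, 1, C, p3, 2, 11), (Vega, 1, F, bio, 4, 2), (Vega, 1, F, bio, 4, 20), (Vega, 1, F, p2, 4, 2), (Vega, 1, F, p2, 4, 20), (Vega, 1, F, p3, 2, 11)}
π_{room, title, tid} gives {(11, Vega, 1), (17, Orion, 8), (2, Vega, 1), (20, Vega, 1), (34, Orion, 8)} (13 duplicate(s) eliminated).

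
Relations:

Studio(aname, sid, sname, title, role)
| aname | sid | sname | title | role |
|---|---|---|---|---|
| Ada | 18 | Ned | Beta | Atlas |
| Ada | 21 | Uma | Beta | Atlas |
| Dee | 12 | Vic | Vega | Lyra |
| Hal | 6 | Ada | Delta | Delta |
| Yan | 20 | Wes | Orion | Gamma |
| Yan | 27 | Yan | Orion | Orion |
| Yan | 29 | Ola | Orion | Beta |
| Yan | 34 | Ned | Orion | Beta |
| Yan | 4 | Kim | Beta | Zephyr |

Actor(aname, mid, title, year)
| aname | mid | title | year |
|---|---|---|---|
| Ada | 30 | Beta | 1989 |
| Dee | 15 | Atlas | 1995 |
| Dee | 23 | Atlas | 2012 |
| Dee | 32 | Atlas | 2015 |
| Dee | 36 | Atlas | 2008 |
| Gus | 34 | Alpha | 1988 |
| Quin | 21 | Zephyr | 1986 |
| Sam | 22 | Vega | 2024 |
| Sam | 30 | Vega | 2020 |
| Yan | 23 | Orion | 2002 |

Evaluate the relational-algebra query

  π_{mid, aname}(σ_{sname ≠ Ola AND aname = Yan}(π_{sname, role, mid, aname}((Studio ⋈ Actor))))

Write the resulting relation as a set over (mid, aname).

{(23, Yan)}

Joining Studio and Actor on aname, title yields {(Ada, 18, Ned, Beta, Atlas, 30, 1989), (Ada, 21, Uma, Beta, Atlas, 30, 1989), (Yan, 20, Wes, Orion, Gamma, 23, 2002), (Yan, 27, Yan, Orion, Orion, 23, 2002), (Yan, 29, Ola, Orion, Beta, 23, 2002), (Yan, 34, Ned, Orion, Beta, 23, 2002)}.
π_{sname, role, mid, aname} gives {(Ned, Atlas, 30, Ada), (Ned, Beta, 23, Yan), (Ola, Beta, 23, Yan), (Uma, Atlas, 30, Ada), (Wes, Gamma, 23, Yan), (Yan, Orion, 23, Yan)}.
Filtering on sname ≠ Ola AND aname = Yan leaves {(Ned, Beta, 23, Yan), (Wes, Gamma, 23, Yan), (Yan, Orion, 23, Yan)}.
π_{mid, aname} gives {(23, Yan)} (2 duplicate(s) eliminated).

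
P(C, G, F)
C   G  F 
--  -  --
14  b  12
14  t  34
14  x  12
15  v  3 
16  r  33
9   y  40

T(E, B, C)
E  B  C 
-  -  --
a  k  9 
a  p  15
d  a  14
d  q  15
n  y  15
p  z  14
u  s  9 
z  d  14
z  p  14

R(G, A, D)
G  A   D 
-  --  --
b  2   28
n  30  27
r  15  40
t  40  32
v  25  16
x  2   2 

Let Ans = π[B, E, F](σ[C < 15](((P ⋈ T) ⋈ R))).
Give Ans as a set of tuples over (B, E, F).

{(a, d, 12), (a, d, 34), (d, z, 12), (d, z, 34), (p, z, 12), (p, z, 34), (z, p, 12), (z, p, 34)}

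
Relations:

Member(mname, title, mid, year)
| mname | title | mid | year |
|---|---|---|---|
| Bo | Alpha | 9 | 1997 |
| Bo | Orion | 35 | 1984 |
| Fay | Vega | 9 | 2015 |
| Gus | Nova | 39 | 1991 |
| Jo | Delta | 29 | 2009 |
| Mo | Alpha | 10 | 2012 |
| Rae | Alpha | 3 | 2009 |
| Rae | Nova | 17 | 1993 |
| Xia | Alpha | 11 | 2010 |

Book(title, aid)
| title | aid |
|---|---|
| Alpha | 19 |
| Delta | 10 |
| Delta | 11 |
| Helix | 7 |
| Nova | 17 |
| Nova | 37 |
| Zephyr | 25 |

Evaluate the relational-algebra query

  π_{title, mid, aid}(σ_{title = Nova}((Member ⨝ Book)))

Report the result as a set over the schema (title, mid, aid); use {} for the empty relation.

Joining Member and Book on title yields {(Bo, Alpha, 9, 1997, 19), (Gus, Nova, 39, 1991, 17), (Gus, Nova, 39, 1991, 37), (Jo, Delta, 29, 2009, 10), (Jo, Delta, 29, 2009, 11), (Mo, Alpha, 10, 2012, 19), (Rae, Alpha, 3, 2009, 19), (Rae, Nova, 17, 1993, 17), (Rae, Nova, 17, 1993, 37), (Xia, Alpha, 11, 2010, 19)}.
Filtering on title = Nova leaves {(Gus, Nova, 39, 1991, 17), (Gus, Nova, 39, 1991, 37), (Rae, Nova, 17, 1993, 17), (Rae, Nova, 17, 1993, 37)}.
π[title, mid, aid]: project onto (title, mid, aid) → {(Nova, 17, 17), (Nova, 17, 37), (Nova, 39, 17), (Nova, 39, 37)}

{(Nova, 17, 17), (Nova, 17, 37), (Nova, 39, 17), (Nova, 39, 37)}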